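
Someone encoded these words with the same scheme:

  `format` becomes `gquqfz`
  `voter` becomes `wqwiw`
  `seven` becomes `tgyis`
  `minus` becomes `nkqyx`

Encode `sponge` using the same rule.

In format: f→g is +1, o→q is +2, r→u is +3, m→q is +4 — the shift increases by 1 each position. The shift increases by 1 at each position, starting from +1: 1, 2, 3, ….
On sponge: s+1=t, p+2=r, o+3=r, n+4=r, g+5=l, e+6=k.

trrrlk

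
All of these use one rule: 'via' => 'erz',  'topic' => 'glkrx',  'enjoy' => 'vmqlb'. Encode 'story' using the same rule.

Each pair mirrors across the alphabet (v↔e, i↔r, a↔z): positions sum to 25. This is the alphabet-reversal cipher (Atbash): a becomes z, b becomes y, etc.
On story: s↔h, t↔g, o↔l, r↔i, y↔b.

hglib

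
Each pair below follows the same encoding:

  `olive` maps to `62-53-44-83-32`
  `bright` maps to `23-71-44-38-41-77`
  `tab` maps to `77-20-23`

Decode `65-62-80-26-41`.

pouch

Each letter becomes 3×(its alphabet position, a=1..z=26) + 17.
Undoing it on 65-62-80-26-41: 65→(65−17)÷3=16=p, 62→(62−17)÷3=15=o, 80→(80−17)÷3=21=u, 26→(26−17)÷3=3=c, 41→(41−17)÷3=8=h.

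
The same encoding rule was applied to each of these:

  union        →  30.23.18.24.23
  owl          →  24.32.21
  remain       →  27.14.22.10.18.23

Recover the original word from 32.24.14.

u is letter #21 and maps to 30: an offset of 9. Letters become their 1-based position plus 9 (so a→10, b→11, …).
Decoding 32.24.14: 32→(32−9)÷1=23=w, 24→(24−9)÷1=15=o, 14→(14−9)÷1=5=e.

woe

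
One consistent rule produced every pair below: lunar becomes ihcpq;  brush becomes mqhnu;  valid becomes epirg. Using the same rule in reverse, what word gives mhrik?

built

Treating letters as 0–25, the rule is x ↦ 23x + 15 (mod 26).
Undoing it on mhrik: m(12)→17·(12−15)≡1=b; h(7)→17·(7−15)≡20=u; r(17)→17·(17−15)≡8=i; i(8)→17·(8−15)≡11=l; k(10)→17·(10−15)≡19=t (all mod 26).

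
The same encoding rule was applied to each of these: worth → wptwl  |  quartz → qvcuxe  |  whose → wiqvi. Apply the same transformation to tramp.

In worth: w→w is +0, o→p is +1, r→t is +2, t→w is +3 — the shift increases by 1 each position. Letter i (0-indexed) is shifted by i+0, so successive shifts are 0, 1, 2, ….
On tramp: t+0=t, r+1=s, a+2=c, m+3=p, p+4=t.

tscpt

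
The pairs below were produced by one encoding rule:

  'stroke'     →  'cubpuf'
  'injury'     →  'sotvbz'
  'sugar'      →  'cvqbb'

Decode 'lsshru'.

bright

Shifts by position in stroke: pos 0: s→c (+10), pos 1: t→u (+1), pos 2: r→b (+10), pos 3: o→p (+1) — repeating every 2. The shifts repeat in a cycle of length 2: positions 0,1,… shift by +10, +1, then the pattern repeats.
Decoding lsshru: l−10=b, s−1=r, s−10=i, h−1=g, r−10=h, u−1=t.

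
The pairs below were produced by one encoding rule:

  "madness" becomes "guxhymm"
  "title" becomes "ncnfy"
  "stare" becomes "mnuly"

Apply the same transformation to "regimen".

Compare letters: m→g is +20, a→u is +20, d→x is +20 — a constant shift. Each letter is shifted forward by 20 in the alphabet (a Caesar shift of +20).
On regimen: r+20=l, e+20=y, g+20=a, i+20=c, m+20=g, e+20=y, n+20=h.

lyacgyh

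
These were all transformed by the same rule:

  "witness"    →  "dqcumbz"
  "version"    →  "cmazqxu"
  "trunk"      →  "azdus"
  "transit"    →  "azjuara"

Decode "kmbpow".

It's a Vigenère-style cipher with numeric key [7,8,9]: position i shifts by key[i mod 3].
Reversing it on kmbpow: k−7=d, m−8=e, b−9=s, p−7=i, o−8=g, w−9=n.

design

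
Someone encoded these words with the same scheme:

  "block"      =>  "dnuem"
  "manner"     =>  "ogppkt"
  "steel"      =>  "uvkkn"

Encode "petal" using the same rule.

rkvgn

The shift depends on letter class: consonant b→d is +2, but vowel o→u is +6. Vowels shift forward by 6 and consonants shift forward by 2.
On petal: p(cons)+2=r, e(vowel)+6=k, t(cons)+2=v, a(vowel)+6=g, l(cons)+2=n.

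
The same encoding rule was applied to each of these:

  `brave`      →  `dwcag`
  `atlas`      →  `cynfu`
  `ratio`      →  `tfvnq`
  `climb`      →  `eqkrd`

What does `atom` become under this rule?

The shifts repeat in a cycle of length 2: positions 0,1,… shift by +2, +5, then the pattern repeats.
On atom: a+2=c, t+5=y, o+2=q, m+5=r.

cyqr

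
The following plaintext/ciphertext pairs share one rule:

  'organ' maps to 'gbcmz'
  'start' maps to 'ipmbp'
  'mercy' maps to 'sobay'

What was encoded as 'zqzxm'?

ninja

o(14)→g(6) and r(17)→b(1) fit y≡7x+12 (mod 26); the inverse of 7 mod 26 is 15. Treating letters as 0–25, the rule is x ↦ 7x + 12 (mod 26).
Undoing it on zqzxm: z(25)→15·(25−12)≡13=n; q(16)→15·(16−12)≡8=i; z(25)→15·(25−12)≡13=n; x(23)→15·(23−12)≡9=j; m(12)→15·(12−12)≡0=a (all mod 26).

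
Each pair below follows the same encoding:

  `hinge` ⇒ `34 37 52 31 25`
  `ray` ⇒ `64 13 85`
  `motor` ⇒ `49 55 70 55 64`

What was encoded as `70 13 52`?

The formula is n = 3×(alphabet index, a=1) + 10.
Undoing it on 70 13 52: 70→(70−10)÷3=20=t, 13→(13−10)÷3=1=a, 52→(52−10)÷3=14=n.

tan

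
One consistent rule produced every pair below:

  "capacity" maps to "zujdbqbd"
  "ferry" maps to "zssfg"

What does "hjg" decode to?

The output letters match the input read backwards, each shifted +1: capacity reversed is yticapac. Read the word backwards and shift each letter +1.
Undoing it on hjg: shift back: h−1=g, j−1=i, g−1=f → gif; then reverse → fig.

fig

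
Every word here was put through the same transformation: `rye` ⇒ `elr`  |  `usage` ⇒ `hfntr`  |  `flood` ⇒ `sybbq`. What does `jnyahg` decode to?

walnut

It's a constant shift of +13 (ROT13).
Decoding jnyahg: j−13=w, n−13=a, y−13=l, a−13=n, h−13=u, g−13=t.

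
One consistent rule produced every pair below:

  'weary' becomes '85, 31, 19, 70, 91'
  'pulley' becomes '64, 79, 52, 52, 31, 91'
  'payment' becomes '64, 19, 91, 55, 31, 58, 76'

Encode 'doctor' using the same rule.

w(#23)→85 and e(#5)→31: differences scale by 3, so n = 3·pos + 16. Each letter becomes 3×(its alphabet position, a=1..z=26) + 16.
For doctor: d=4→28, o=15→61, c=3→25, t=20→76, o=15→61, r=18→70.

28, 61, 25, 76, 61, 70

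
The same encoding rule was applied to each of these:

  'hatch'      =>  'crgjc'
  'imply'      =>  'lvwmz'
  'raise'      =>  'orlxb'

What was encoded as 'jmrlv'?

claim

h(7)→c(2) and a(0)→r(17) fit y≡9x+17 (mod 26); the inverse of 9 mod 26 is 3. This is an affine cipher: with a=0,…,z=25, each position x becomes (9x+17) mod 26.
Decoding jmrlv: j(9)→3·(9−17)≡2=c; m(12)→3·(12−17)≡11=l; r(17)→3·(17−17)≡0=a; l(11)→3·(11−17)≡8=i; v(21)→3·(21−17)≡12=m (all mod 26).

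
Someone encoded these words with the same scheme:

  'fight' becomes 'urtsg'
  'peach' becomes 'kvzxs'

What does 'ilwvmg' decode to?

rodent

Letters are reflected about the middle of the alphabet (position → 25−position): Atbash.
Decoding ilwvmg: i↔r, l↔o, w↔d, v↔e, m↔n, g↔t.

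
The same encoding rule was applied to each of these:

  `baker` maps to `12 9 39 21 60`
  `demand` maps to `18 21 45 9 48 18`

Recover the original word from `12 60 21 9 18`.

bread

The formula is n = 3×(alphabet index, a=1) + 6.
Decoding 12 60 21 9 18: 12→(12−6)÷3=2=b, 60→(60−6)÷3=18=r, 21→(21−6)÷3=5=e, 9→(9−6)÷3=1=a, 18→(18−6)÷3=4=d.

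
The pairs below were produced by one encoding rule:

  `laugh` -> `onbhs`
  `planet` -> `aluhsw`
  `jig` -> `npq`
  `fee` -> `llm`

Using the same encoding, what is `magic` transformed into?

jpnht

The output letters match the input read backwards, each shifted +7: laugh reversed is hgual. The word is reversed, then every letter is shifted forward by 7.
Applying it to magic: reverse → cigam; then shift: c+7=j, i+7=p, g+7=n, a+7=h, m+7=t.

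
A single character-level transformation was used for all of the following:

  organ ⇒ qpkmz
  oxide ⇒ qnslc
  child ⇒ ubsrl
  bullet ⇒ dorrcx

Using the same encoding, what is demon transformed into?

Treating letters as 0–25, the rule is x ↦ 17x + 12 (mod 26).
Applying it to demon: d(3)→17·3+12≡11=l; e(4)→17·4+12≡2=c; m(12)→17·12+12≡8=i; o(14)→17·14+12≡16=q; n(13)→17·13+12≡25=z (all mod 26).

lciqz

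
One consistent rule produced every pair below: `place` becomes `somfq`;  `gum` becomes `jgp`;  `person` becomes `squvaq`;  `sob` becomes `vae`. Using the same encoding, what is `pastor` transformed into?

smvwau

Two shifts are in play — +12 for a/e/i/o/u, +3 for every other letter.
Applying it to pastor: p(cons)+3=s, a(vowel)+12=m, s(cons)+3=v, t(cons)+3=w, o(vowel)+12=a, r(cons)+3=u.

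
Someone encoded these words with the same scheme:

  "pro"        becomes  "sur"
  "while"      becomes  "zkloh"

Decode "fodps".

clamp

Compare letters: p→s is +3, r→u is +3, o→r is +3 — a constant shift. It's a constant shift of +3 (ROT3).
Decoding fodps: f−3=c, o−3=l, d−3=a, p−3=m, s−3=p.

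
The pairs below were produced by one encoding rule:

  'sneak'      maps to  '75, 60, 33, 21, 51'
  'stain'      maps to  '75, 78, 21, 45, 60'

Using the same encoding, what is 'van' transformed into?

84, 21, 60

s(#19)→75 and n(#14)→60: differences scale by 3, so n = 3·pos + 18. With a=1..z=26, the number is 3·pos + 18.
For van: v=22→84, a=1→21, n=14→60.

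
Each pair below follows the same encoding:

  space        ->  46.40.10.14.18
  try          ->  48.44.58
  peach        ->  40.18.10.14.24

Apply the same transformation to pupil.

40.50.40.26.32

s(#19)→46 and p(#16)→40: differences scale by 2, so n = 2·pos + 8. With a=1..z=26, the number is 2·pos + 8.
Applying it to pupil: p=16→40, u=21→50, p=16→40, i=9→26, l=12→32.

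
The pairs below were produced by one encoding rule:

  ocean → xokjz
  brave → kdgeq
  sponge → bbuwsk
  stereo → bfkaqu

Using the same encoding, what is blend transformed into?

Shifts by position in ocean: pos 0: o→x (+9), pos 1: c→o (+12), pos 2: e→k (+6), pos 3: a→j (+9), pos 4: n→z (+12) — repeating every 3. It's a Vigenère-style cipher with numeric key [9,12,6]: position i shifts by key[i mod 3].
Applying it to blend: b+9=k, l+12=x, e+6=k, n+9=w, d+12=p.

kxkwp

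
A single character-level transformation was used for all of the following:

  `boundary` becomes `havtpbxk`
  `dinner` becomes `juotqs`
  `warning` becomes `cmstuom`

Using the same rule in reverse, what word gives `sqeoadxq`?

mediocre

The shifts repeat in a cycle of length 3: positions 0,1,… shift by +6, +12, +1, then the pattern repeats.
Decoding sqeoadxq: s−6=m, q−12=e, e−1=d, o−6=i, a−12=o, d−1=c, x−6=r, q−12=e.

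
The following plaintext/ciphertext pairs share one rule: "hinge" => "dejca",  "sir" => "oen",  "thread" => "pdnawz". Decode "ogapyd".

Compare letters: h→d is +22, i→e is +22, n→j is +22 — a constant shift. Every letter moves 22 places later in the alphabet, wrapping around z→a.
Reversing it on ogapyd: o−22=s, g−22=k, a−22=e, p−22=t, y−22=c, d−22=h.

sketch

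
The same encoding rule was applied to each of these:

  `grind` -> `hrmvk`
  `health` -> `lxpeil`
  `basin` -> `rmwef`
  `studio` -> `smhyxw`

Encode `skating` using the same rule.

The output letters match the input read backwards, each shifted +4: grind reversed is dnirg. Read the word backwards and shift each letter +4.
For skating: reverse → gnitaks; then shift: g+4=k, n+4=r, i+4=m, t+4=x, a+4=e, k+4=o, s+4=w.

krmxeow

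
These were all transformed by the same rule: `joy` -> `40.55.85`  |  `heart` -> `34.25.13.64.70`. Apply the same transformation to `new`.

52.25.79

j(#10)→40 and o(#15)→55: differences scale by 3, so n = 3·pos + 10. The formula is n = 3×(alphabet index, a=1) + 10.
On new: n=14→52, e=5→25, w=23→79.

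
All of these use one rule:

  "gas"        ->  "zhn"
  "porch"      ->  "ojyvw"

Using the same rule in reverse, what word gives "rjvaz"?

The word is reversed, then every letter is shifted forward by 7.
Decoding rjvaz: shift back: r−7=k, j−7=c, v−7=o, a−7=t, z−7=s → kcots; then reverse → stock.

stock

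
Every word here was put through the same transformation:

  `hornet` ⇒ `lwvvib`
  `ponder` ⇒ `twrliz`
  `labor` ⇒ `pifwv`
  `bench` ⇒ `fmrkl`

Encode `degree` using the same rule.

hmkzim

The shifts repeat in a cycle of length 2: positions 0,1,… shift by +4, +8, then the pattern repeats.
Applying it to degree: d+4=h, e+8=m, g+4=k, r+8=z, e+4=i, e+8=m.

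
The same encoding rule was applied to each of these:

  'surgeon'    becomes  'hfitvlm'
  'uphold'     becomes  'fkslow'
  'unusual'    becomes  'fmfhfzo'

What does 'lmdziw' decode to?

This is the alphabet-reversal cipher (Atbash): a becomes z, b becomes y, etc.
Decoding lmdziw: l↔o, m↔n, d↔w, z↔a, i↔r, w↔d.

onward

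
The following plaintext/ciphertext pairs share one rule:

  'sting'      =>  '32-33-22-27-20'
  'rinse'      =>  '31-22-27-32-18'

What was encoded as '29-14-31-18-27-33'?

parent

Letters become their 1-based position plus 13 (so a→14, b→15, …).
Undoing it on 29-14-31-18-27-33: 29→(29−13)÷1=16=p, 14→(14−13)÷1=1=a, 31→(31−13)÷1=18=r, 18→(18−13)÷1=5=e, 27→(27−13)÷1=14=n, 33→(33−13)÷1=20=t.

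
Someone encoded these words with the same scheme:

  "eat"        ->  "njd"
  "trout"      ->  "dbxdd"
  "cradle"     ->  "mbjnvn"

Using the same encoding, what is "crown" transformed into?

mbxgx

The shift depends on letter class: consonant t→d is +10, but vowel e→n is +9. The rule splits by letter class: vowels +9, consonants +10.
For crown: c(cons)+10=m, r(cons)+10=b, o(vowel)+9=x, w(cons)+10=g, n(cons)+10=x.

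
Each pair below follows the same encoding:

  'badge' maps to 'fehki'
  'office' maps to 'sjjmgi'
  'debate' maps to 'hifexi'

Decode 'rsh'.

It's a constant shift of +4 (ROT4).
Reversing it on rsh: r−4=n, s−4=o, h−4=d.

nod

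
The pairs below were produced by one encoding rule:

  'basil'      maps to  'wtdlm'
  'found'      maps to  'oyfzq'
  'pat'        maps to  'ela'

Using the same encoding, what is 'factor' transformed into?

czenlq

The output letters match the input read backwards, each shifted +11: basil reversed is lisab. Two steps: reverse the string, then apply a Caesar shift of +11.
On factor: reverse → rotcaf; then shift: r+11=c, o+11=z, t+11=e, c+11=n, a+11=l, f+11=q.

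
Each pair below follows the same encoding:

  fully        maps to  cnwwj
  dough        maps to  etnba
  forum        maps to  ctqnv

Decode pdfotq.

f(5)→c(2) and u(20)→n(13) fit y≡25x+7 (mod 26); the inverse of 25 mod 26 is 25. Each letter's alphabet position (a=0..z=25) is mapped through 25·x+7 mod 26 — an affine cipher.
Reversing it on pdfotq: p(15)→25·(15−7)≡18=s; d(3)→25·(3−7)≡4=e; f(5)→25·(5−7)≡2=c; o(14)→25·(14−7)≡19=t; t(19)→25·(19−7)≡14=o; q(16)→25·(16−7)≡17=r (all mod 26).

sector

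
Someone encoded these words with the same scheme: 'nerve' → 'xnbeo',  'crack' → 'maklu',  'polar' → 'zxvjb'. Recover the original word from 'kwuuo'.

Shifts by position in nerve: pos 0: n→x (+10), pos 1: e→n (+9), pos 2: r→b (+10), pos 3: v→e (+9) — repeating every 2. A repeating key of period 2 is used — shifts +10, +9 over and over.
Reversing it on kwuuo: k−10=a, w−9=n, u−10=k, u−9=l, o−10=e.

ankle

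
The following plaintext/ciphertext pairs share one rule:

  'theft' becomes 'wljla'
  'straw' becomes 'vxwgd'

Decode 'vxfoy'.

stair

The shift increases by 1 at each position, starting from +3: 3, 4, 5, ….
Decoding vxfoy: v−3=s, x−4=t, f−5=a, o−6=i, y−7=r.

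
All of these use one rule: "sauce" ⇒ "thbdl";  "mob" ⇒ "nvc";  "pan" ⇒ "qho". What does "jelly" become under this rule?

The shift depends on letter class: consonant s→t is +1, but vowel a→h is +7. Vowels shift forward by 7 and consonants shift forward by 1.
On jelly: j(cons)+1=k, e(vowel)+7=l, l(cons)+1=m, l(cons)+1=m, y(cons)+1=z.

klmmz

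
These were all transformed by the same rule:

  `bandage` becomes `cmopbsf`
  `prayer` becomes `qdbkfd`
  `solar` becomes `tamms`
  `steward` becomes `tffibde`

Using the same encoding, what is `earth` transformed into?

Shifts by position in bandage: pos 0: b→c (+1), pos 1: a→m (+12), pos 2: n→o (+1), pos 3: d→p (+12) — repeating every 2. The shifts repeat in a cycle of length 2: positions 0,1,… shift by +1, +12, then the pattern repeats.
Applying it to earth: e+1=f, a+12=m, r+1=s, t+12=f, h+1=i.

fmsfi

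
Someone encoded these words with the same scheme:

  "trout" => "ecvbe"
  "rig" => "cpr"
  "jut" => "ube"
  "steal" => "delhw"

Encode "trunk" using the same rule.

ecbyv

The rule splits by letter class: vowels +7, consonants +11.
Applying it to trunk: t(cons)+11=e, r(cons)+11=c, u(vowel)+7=b, n(cons)+11=y, k(cons)+11=v.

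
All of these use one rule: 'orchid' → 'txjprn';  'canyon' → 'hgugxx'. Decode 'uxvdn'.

In orchid: o→t is +5, r→x is +6, c→j is +7, h→p is +8 — the shift increases by 1 each position. Letter i (0-indexed) is shifted by i+5, so successive shifts are 5, 6, 7, ….
Undoing it on uxvdn: u−5=p, x−6=r, v−7=o, d−8=v, n−9=e.

prove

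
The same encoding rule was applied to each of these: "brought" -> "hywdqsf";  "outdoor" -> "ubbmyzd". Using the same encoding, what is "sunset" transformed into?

ybvboe

Each letter shifts forward by (position + 6), i.e. 6, 7, 8, … — the shift grows by one for each successive letter.
On sunset: s+6=y, u+7=b, n+8=v, s+9=b, e+10=o, t+11=e.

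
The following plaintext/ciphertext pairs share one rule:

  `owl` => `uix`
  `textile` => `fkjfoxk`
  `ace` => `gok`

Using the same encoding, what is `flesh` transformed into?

rxket

The shift depends on letter class: consonant w→i is +12, but vowel o→u is +6. Vowels shift forward by 6 and consonants shift forward by 12.
Applying it to flesh: f(cons)+12=r, l(cons)+12=x, e(vowel)+6=k, s(cons)+12=e, h(cons)+12=t.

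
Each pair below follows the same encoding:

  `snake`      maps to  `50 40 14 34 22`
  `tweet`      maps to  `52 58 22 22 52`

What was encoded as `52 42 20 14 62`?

today

s(#19)→50 and n(#14)→40: differences scale by 2, so n = 2·pos + 12. Each letter becomes 2×(its alphabet position, a=1..z=26) + 12.
Undoing it on 52 42 20 14 62: 52→(52−12)÷2=20=t, 42→(42−12)÷2=15=o, 20→(20−12)÷2=4=d, 14→(14−12)÷2=1=a, 62→(62−12)÷2=25=y.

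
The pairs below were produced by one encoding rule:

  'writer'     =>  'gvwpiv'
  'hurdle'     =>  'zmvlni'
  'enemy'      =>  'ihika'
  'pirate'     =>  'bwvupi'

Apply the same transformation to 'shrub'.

w(22)→g(6) and r(17)→v(21) fit y≡23x+20 (mod 26); the inverse of 23 mod 26 is 17. Treating letters as 0–25, the rule is x ↦ 23x + 20 (mod 26).
Applying it to shrub: s(18)→23·18+20≡18=s; h(7)→23·7+20≡25=z; r(17)→23·17+20≡21=v; u(20)→23·20+20≡12=m; b(1)→23·1+20≡17=r (all mod 26).

szvmr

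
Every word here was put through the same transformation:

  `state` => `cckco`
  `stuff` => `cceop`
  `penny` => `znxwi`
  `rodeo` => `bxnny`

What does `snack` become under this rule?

cwklu

Shifts by position in state: pos 0: s→c (+10), pos 1: t→c (+9), pos 2: a→k (+10), pos 3: t→c (+9) — repeating every 2. It's a Vigenère-style cipher with numeric key [10,9]: position i shifts by key[i mod 2].
For snack: s+10=c, n+9=w, a+10=k, c+9=l, k+10=u.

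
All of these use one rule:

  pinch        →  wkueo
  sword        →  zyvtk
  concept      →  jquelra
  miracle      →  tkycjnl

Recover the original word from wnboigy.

plumber

Shifts by position in pinch: pos 0: p→w (+7), pos 1: i→k (+2), pos 2: n→u (+7), pos 3: c→e (+2) — repeating every 2. The shifts repeat in a cycle of length 2: positions 0,1,… shift by +7, +2, then the pattern repeats.
Decoding wnboigy: w−7=p, n−2=l, b−7=u, o−2=m, i−7=b, g−2=e, y−7=r.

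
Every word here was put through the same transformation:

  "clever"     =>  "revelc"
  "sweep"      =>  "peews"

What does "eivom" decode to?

movie

The output letters match the input read backwards: clever reversed is revelc. The word is simply reversed.
Reversing it on eivom: then reverse → movie.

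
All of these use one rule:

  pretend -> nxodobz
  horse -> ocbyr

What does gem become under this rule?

The output letters match the input read backwards, each shifted +10: pretend reversed is dneterp. Read the word backwards and shift each letter +10.
On gem: reverse → meg; then shift: m+10=w, e+10=o, g+10=q.

woq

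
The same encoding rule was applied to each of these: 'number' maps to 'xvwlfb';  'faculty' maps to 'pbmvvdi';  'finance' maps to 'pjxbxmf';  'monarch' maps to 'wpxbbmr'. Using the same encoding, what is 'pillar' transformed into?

zjvvbb

The shift depends on letter class: consonant n→x is +10, but vowel u→v is +1. Two shifts are in play — +1 for a/e/i/o/u, +10 for every other letter.
For pillar: p(cons)+10=z, i(vowel)+1=j, l(cons)+10=v, l(cons)+10=v, a(vowel)+1=b, r(cons)+10=b.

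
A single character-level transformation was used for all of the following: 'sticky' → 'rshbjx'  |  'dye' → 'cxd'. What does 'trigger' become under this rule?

sqhffdq

Compare letters: s→r is +25, t→s is +25, i→h is +25 — a constant shift. This is a Caesar cipher with shift 25.
On trigger: t+25=s, r+25=q, i+25=h, g+25=f, g+25=f, e+25=d, r+25=q.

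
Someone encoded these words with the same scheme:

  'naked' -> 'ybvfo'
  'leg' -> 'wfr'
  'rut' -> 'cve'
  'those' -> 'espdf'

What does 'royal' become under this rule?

The shift depends on letter class: consonant n→y is +11, but vowel a→b is +1. The rule splits by letter class: vowels +1, consonants +11.
For royal: r(cons)+11=c, o(vowel)+1=p, y(cons)+11=j, a(vowel)+1=b, l(cons)+11=w.

cpjbw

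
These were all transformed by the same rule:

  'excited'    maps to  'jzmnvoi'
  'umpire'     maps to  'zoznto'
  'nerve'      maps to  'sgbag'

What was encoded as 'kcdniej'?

fatigue

Shifts by position in excited: pos 0: e→j (+5), pos 1: x→z (+2), pos 2: c→m (+10), pos 3: i→n (+5), pos 4: t→v (+2), pos 5: e→o (+10) — repeating every 3. The shifts repeat in a cycle of length 3: positions 0,1,… shift by +5, +2, +10, then the pattern repeats.
Undoing it on kcdniej: k−5=f, c−2=a, d−10=t, n−5=i, i−2=g, e−10=u, j−5=e.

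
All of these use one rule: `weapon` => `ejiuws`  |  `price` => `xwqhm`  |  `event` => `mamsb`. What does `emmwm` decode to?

Shifts by position in weapon: pos 0: w→e (+8), pos 1: e→j (+5), pos 2: a→i (+8), pos 3: p→u (+5) — repeating every 2. The shifts repeat in a cycle of length 2: positions 0,1,… shift by +8, +5, then the pattern repeats.
Decoding emmwm: e−8=w, m−5=h, m−8=e, w−5=r, m−8=e.

where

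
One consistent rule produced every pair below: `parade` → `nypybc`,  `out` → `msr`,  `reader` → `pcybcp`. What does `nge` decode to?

Compare letters: p→n is +24, a→y is +24, r→p is +24 — a constant shift. It's a constant shift of +24 (ROT24).
Undoing it on nge: n−24=p, g−24=i, e−24=g.

pig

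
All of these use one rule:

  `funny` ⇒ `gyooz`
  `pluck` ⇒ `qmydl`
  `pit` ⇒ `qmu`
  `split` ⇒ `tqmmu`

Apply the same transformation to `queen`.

ryiio

The shift depends on letter class: consonant f→g is +1, but vowel u→y is +4. Two shifts are in play — +4 for a/e/i/o/u, +1 for every other letter.
For queen: q(cons)+1=r, u(vowel)+4=y, e(vowel)+4=i, e(vowel)+4=i, n(cons)+1=o.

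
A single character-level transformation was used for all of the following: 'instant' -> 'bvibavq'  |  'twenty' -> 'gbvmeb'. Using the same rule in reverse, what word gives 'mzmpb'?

there

The word is reversed, then every letter is shifted forward by 8.
Undoing it on mzmpb: shift back: m−8=e, z−8=r, m−8=e, p−8=h, b−8=t → ereht; then reverse → there.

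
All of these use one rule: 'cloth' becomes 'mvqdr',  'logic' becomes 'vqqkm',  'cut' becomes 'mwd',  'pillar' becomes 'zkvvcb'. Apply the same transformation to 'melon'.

wgvqx

The shift depends on letter class: consonant c→m is +10, but vowel o→q is +2. Two shifts are in play — +2 for a/e/i/o/u, +10 for every other letter.
Applying it to melon: m(cons)+10=w, e(vowel)+2=g, l(cons)+10=v, o(vowel)+2=q, n(cons)+10=x.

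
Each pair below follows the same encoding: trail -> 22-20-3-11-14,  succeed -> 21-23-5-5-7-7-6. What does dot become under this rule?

t is letter #20 and maps to 22: an offset of 2. The number is (letter's place in the alphabet, a=1) + 2.
Applying it to dot: d=4→6, o=15→17, t=20→22.

6-17-22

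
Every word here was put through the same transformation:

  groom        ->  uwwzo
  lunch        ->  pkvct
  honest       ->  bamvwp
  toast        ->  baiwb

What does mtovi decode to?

The output letters match the input read backwards, each shifted +8: groom reversed is moorg. Two steps: reverse the string, then apply a Caesar shift of +8.
Undoing it on mtovi: shift back: m−8=e, t−8=l, o−8=g, v−8=n, i−8=a → elgna; then reverse → angle.

angle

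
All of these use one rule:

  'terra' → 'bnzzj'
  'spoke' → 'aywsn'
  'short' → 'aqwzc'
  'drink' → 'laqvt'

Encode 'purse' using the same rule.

xdzan

Shifts by position in terra: pos 0: t→b (+8), pos 1: e→n (+9), pos 2: r→z (+8), pos 3: r→z (+8), pos 4: a→j (+9) — repeating every 3. It's a Vigenère-style cipher with numeric key [8,9,8]: position i shifts by key[i mod 3].
On purse: p+8=x, u+9=d, r+8=z, s+8=a, e+9=n.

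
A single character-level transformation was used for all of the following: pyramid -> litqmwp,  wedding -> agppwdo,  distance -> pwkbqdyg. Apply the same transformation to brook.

htuue

p(15)→l(11) and y(24)→i(8) fit y≡17x+16 (mod 26); the inverse of 17 mod 26 is 23. This is an affine cipher: with a=0,…,z=25, each position x becomes (17x+16) mod 26.
On brook: b(1)→17·1+16≡7=h; r(17)→17·17+16≡19=t; o(14)→17·14+16≡20=u; o(14)→17·14+16≡20=u; k(10)→17·10+16≡4=e (all mod 26).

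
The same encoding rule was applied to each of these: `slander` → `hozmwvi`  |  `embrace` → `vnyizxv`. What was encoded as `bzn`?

Each pair mirrors across the alphabet (s↔h, l↔o, a↔z): positions sum to 25. Each letter is replaced by its mirror in the alphabet: a↔z, b↔y, c↔x, and so on (the Atbash cipher).
Reversing it on bzn: b↔y, z↔a, n↔m.

yam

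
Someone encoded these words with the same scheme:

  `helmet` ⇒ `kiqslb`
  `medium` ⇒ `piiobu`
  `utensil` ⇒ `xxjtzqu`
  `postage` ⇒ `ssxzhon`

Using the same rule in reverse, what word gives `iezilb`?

In helmet: h→k is +3, e→i is +4, l→q is +5, m→s is +6 — the shift increases by 1 each position. The shift increases by 1 at each position, starting from +3: 3, 4, 5, ….
Reversing it on iezilb: i−3=f, e−4=a, z−5=u, i−6=c, l−7=e, b−8=t.

faucet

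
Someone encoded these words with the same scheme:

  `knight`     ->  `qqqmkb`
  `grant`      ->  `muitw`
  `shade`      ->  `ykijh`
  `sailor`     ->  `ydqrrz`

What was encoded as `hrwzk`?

Shifts by position in knight: pos 0: k→q (+6), pos 1: n→q (+3), pos 2: i→q (+8), pos 3: g→m (+6), pos 4: h→k (+3), pos 5: t→b (+8) — repeating every 3. It's a Vigenère-style cipher with numeric key [6,3,8]: position i shifts by key[i mod 3].
Reversing it on hrwzk: h−6=b, r−3=o, w−8=o, z−6=t, k−3=h.

booth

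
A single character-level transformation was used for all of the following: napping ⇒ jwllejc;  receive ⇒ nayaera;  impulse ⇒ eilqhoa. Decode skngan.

worker

It's a constant shift of +22 (ROT22).
Reversing it on skngan: s−22=w, k−22=o, n−22=r, g−22=k, a−22=e, n−22=r.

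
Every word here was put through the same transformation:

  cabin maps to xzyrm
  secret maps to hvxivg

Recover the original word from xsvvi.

cheer

Each pair mirrors across the alphabet (c↔x, a↔z, b↔y): positions sum to 25. Each letter is replaced by its mirror in the alphabet: a↔z, b↔y, c↔x, and so on (the Atbash cipher).
Undoing it on xsvvi: x↔c, s↔h, v↔e, v↔e, i↔r.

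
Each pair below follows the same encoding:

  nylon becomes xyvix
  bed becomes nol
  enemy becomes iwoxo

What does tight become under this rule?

The output letters match the input read backwards, each shifted +10: nylon reversed is nolyn. Read the word backwards and shift each letter +10.
Applying it to tight: reverse → thgit; then shift: t+10=d, h+10=r, g+10=q, i+10=s, t+10=d.

drqsd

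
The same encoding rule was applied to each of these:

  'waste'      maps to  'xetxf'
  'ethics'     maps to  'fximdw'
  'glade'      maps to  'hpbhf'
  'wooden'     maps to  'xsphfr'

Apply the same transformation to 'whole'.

xlppf

The shifts repeat in a cycle of length 2: positions 0,1,… shift by +1, +4, then the pattern repeats.
Applying it to whole: w+1=x, h+4=l, o+1=p, l+4=p, e+1=f.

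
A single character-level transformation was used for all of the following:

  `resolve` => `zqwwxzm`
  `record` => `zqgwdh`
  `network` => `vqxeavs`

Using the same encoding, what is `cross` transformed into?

Shifts by position in resolve: pos 0: r→z (+8), pos 1: e→q (+12), pos 2: s→w (+4), pos 3: o→w (+8), pos 4: l→x (+12), pos 5: v→z (+4) — repeating every 3. A repeating key of period 3 is used — shifts +8, +12, +4 over and over.
Applying it to cross: c+8=k, r+12=d, o+4=s, s+8=a, s+12=e.

kdsae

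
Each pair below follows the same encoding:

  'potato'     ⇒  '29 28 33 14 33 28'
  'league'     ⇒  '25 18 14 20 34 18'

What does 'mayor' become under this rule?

p is letter #16 and maps to 29: an offset of 13. Each letter is replaced by its alphabet position (a=1..z=26) + 13.
Applying it to mayor: m=13→26, a=1→14, y=25→38, o=15→28, r=18→31.

26 14 38 28 31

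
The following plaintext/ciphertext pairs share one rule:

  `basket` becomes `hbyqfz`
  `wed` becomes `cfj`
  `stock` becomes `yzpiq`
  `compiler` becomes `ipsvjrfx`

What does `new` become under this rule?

The shift depends on letter class: consonant b→h is +6, but vowel a→b is +1. Vowels shift forward by 1 and consonants shift forward by 6.
Applying it to new: n(cons)+6=t, e(vowel)+1=f, w(cons)+6=c.

tfc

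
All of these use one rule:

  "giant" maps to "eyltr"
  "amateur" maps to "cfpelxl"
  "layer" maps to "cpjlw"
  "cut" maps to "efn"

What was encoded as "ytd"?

sin

Read the word backwards and shift each letter +11.
Decoding ytd: shift back: y−11=n, t−11=i, d−11=s → nis; then reverse → sin.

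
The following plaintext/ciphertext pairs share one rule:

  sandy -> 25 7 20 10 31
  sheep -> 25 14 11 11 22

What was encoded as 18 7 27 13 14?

s is letter #19 and maps to 25: an offset of 6. The number is (letter's place in the alphabet, a=1) + 6.
Decoding 18 7 27 13 14: 18→(18−6)÷1=12=l, 7→(7−6)÷1=1=a, 27→(27−6)÷1=21=u, 13→(13−6)÷1=7=g, 14→(14−6)÷1=8=h.

laugh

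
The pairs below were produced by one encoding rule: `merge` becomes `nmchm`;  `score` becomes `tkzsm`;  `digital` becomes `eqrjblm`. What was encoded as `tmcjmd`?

Shifts by position in merge: pos 0: m→n (+1), pos 1: e→m (+8), pos 2: r→c (+11), pos 3: g→h (+1), pos 4: e→m (+8) — repeating every 3. The shifts repeat in a cycle of length 3: positions 0,1,… shift by +1, +8, +11, then the pattern repeats.
Reversing it on tmcjmd: t−1=s, m−8=e, c−11=r, j−1=i, m−8=e, d−11=s.

series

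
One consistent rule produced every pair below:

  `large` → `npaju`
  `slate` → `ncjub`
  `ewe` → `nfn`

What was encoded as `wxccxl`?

The output letters match the input read backwards, each shifted +9: large reversed is egral. The word is reversed, then every letter is shifted forward by 9.
Undoing it on wxccxl: shift back: w−9=n, x−9=o, c−9=t, c−9=t, x−9=o, l−9=c → nottoc; then reverse → cotton.

cotton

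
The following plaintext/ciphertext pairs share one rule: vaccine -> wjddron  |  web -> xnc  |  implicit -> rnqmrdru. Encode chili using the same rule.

The shift depends on letter class: consonant v→w is +1, but vowel a→j is +9. The rule splits by letter class: vowels +9, consonants +1.
Applying it to chili: c(cons)+1=d, h(cons)+1=i, i(vowel)+9=r, l(cons)+1=m, i(vowel)+9=r.

dirmr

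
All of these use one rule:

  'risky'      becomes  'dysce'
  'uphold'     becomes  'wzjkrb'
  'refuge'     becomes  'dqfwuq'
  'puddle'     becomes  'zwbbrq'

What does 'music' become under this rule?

This is an affine cipher: with a=0,…,z=25, each position x becomes (15x+8) mod 26.
On music: m(12)→15·12+8≡6=g; u(20)→15·20+8≡22=w; s(18)→15·18+8≡18=s; i(8)→15·8+8≡24=y; c(2)→15·2+8≡12=m (all mod 26).

gwsym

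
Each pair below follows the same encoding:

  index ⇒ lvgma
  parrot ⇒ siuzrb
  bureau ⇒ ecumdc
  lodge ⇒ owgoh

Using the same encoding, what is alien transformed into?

Shifts by position in index: pos 0: i→l (+3), pos 1: n→v (+8), pos 2: d→g (+3), pos 3: e→m (+8) — repeating every 2. The shifts repeat in a cycle of length 2: positions 0,1,… shift by +3, +8, then the pattern repeats.
Applying it to alien: a+3=d, l+8=t, i+3=l, e+8=m, n+3=q.

dtlmq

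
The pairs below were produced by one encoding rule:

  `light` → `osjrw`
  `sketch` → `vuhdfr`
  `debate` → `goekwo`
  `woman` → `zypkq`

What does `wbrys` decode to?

troop

It's a Vigenère-style cipher with numeric key [3,10]: position i shifts by key[i mod 2].
Reversing it on wbrys: w−3=t, b−10=r, r−3=o, y−10=o, s−3=p.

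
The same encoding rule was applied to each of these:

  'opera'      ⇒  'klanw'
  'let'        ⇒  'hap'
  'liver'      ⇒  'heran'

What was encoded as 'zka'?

doe

It's a constant shift of +22 (ROT22).
Decoding zka: z−22=d, k−22=o, a−22=e.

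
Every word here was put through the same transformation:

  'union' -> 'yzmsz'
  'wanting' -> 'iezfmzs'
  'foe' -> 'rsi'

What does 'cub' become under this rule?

oyn

The shift depends on letter class: consonant n→z is +12, but vowel u→y is +4. Vowels shift forward by 4 and consonants shift forward by 12.
On cub: c(cons)+12=o, u(vowel)+4=y, b(cons)+12=n.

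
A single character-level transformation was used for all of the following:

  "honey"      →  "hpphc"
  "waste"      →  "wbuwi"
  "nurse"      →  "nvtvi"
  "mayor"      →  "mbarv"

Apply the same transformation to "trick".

In honey: h→h is +0, o→p is +1, n→p is +2, e→h is +3 — the shift increases by 1 each position. Letter i (0-indexed) is shifted by i+0, so successive shifts are 0, 1, 2, ….
On trick: t+0=t, r+1=s, i+2=k, c+3=f, k+4=o.

tskfo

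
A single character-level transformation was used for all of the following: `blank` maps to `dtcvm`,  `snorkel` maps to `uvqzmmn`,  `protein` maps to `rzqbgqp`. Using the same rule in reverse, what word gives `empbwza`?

A repeating key of period 2 is used — shifts +2, +8 over and over.
Decoding empbwza: e−2=c, m−8=e, p−2=n, b−8=t, w−2=u, z−8=r, a−2=y.

century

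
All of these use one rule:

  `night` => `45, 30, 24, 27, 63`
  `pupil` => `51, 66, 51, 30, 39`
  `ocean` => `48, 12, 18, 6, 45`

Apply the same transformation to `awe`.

Each letter becomes 3×(its alphabet position, a=1..z=26) + 3.
Applying it to awe: a=1→6, w=23→72, e=5→18.

6, 72, 18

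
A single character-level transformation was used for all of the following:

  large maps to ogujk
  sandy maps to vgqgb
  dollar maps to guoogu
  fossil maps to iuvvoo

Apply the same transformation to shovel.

vkuyko

The shift depends on letter class: consonant l→o is +3, but vowel a→g is +6. The rule splits by letter class: vowels +6, consonants +3.
On shovel: s(cons)+3=v, h(cons)+3=k, o(vowel)+6=u, v(cons)+3=y, e(vowel)+6=k, l(cons)+3=o.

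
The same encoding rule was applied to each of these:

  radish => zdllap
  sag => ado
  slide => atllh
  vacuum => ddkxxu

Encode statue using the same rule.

The shift depends on letter class: consonant r→z is +8, but vowel a→d is +3. Two shifts are in play — +3 for a/e/i/o/u, +8 for every other letter.
Applying it to statue: s(cons)+8=a, t(cons)+8=b, a(vowel)+3=d, t(cons)+8=b, u(vowel)+3=x, e(vowel)+3=h.

abdbxh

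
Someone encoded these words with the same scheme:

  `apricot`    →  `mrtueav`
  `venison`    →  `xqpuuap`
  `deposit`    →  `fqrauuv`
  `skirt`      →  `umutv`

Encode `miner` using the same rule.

The shift depends on letter class: consonant p→r is +2, but vowel a→m is +12. Vowels shift forward by 12 and consonants shift forward by 2.
For miner: m(cons)+2=o, i(vowel)+12=u, n(cons)+2=p, e(vowel)+12=q, r(cons)+2=t.

oupqt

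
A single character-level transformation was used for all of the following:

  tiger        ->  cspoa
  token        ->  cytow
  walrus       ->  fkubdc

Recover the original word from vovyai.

Shifts by position in tiger: pos 0: t→c (+9), pos 1: i→s (+10), pos 2: g→p (+9), pos 3: e→o (+10) — repeating every 2. It's a Vigenère-style cipher with numeric key [9,10]: position i shifts by key[i mod 2].
Reversing it on vovyai: v−9=m, o−10=e, v−9=m, y−10=o, a−9=r, i−10=y.

memory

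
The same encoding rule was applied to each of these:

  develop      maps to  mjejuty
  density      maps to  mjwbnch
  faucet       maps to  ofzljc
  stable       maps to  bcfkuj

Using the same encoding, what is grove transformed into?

The shift depends on letter class: consonant d→m is +9, but vowel e→j is +5. Vowels shift forward by 5 and consonants shift forward by 9.
Applying it to grove: g(cons)+9=p, r(cons)+9=a, o(vowel)+5=t, v(cons)+9=e, e(vowel)+5=j.

patej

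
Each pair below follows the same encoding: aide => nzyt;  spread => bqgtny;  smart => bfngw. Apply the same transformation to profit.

qgvozw

a(0)→n(13) and i(8)→z(25) fit y≡21x+13 (mod 26); the inverse of 21 mod 26 is 5. Treating letters as 0–25, the rule is x ↦ 21x + 13 (mod 26).
On profit: p(15)→21·15+13≡16=q; r(17)→21·17+13≡6=g; o(14)→21·14+13≡21=v; f(5)→21·5+13≡14=o; i(8)→21·8+13≡25=z; t(19)→21·19+13≡22=w (all mod 26).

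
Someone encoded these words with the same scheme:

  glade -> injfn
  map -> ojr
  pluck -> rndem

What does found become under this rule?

The shift depends on letter class: consonant g→i is +2, but vowel a→j is +9. Vowels shift forward by 9 and consonants shift forward by 2.
On found: f(cons)+2=h, o(vowel)+9=x, u(vowel)+9=d, n(cons)+2=p, d(cons)+2=f.

hxdpf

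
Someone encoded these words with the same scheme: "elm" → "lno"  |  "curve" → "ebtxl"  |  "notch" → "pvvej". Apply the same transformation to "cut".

The shift depends on letter class: consonant l→n is +2, but vowel e→l is +7. Vowels shift forward by 7 and consonants shift forward by 2.
For cut: c(cons)+2=e, u(vowel)+7=b, t(cons)+2=v.

ebv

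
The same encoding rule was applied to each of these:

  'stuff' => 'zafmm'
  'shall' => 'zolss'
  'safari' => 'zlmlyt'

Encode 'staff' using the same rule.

zalmm

The shift depends on letter class: consonant s→z is +7, but vowel u→f is +11. Vowels shift forward by 11 and consonants shift forward by 7.
Applying it to staff: s(cons)+7=z, t(cons)+7=a, a(vowel)+11=l, f(cons)+7=m, f(cons)+7=m.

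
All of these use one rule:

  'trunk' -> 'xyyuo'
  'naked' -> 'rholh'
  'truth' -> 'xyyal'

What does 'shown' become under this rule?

wosdr

Shifts by position in trunk: pos 0: t→x (+4), pos 1: r→y (+7), pos 2: u→y (+4), pos 3: n→u (+7) — repeating every 2. A repeating key of period 2 is used — shifts +4, +7 over and over.
On shown: s+4=w, h+7=o, o+4=s, w+7=d, n+4=r.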